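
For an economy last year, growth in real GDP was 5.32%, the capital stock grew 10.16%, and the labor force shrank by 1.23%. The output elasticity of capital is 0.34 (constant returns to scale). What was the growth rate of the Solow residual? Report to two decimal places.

The Solow residual grew 2.68%.

Labor's share = 1 − 0.34 = 0.66.
The capital stock: 0.34 × 10.16 = 3.4544 pp.
The labor force: 0.66 × (-1.23) = -0.8118 pp.
TFP growth = 5.32 − 2.6426 = 2.6774%.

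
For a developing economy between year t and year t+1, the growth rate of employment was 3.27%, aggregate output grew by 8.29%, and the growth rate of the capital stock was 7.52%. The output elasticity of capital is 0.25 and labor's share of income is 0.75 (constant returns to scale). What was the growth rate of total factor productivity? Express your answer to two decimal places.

Total factor productivity grew 3.96%.

Labor's share = 1 − 0.25 = 0.75.
The capital stock: 0.25 × 7.52 = 1.88 pp.
Employment: 0.75 × 3.27 = 2.4525 pp.
TFP growth = 8.29 − 4.3325 = 3.9575%.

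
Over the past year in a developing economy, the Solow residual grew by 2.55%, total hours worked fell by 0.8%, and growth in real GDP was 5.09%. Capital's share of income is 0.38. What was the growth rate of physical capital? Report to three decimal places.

Labor's share = 1 − 0.38 = 0.62.
gY = gA + 0.62×(-0.8) + 0.38×g.
0.38×g = 5.09 − 2.55 + 0.496 = 3.036.
g = 3.036 / 0.38 = 7.98947%.

7.989%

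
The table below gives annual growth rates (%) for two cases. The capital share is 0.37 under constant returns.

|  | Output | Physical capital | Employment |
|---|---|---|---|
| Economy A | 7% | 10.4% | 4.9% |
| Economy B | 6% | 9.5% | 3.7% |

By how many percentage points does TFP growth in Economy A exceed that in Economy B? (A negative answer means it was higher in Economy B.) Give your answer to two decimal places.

-0.09 percentage points

Labor's share = 1 − 0.37 = 0.63.
Economy A: TFP = 7 − 3.848 − 3.087 = 0.065%.
Economy B: TFP = 6 − 3.515 − 2.331 = 0.154%.
Difference = 0.065 − (0.154) = -0.089 pp.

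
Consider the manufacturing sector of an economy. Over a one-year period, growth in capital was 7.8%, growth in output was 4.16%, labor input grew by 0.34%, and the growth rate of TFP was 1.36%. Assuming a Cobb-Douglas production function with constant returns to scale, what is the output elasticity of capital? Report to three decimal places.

gY = gA + α·gK + (1−α)·gL, so gY − gA − gL = α(gK − gL).
4.16 − 1.36 − 0.34 = α × (7.8 − 0.34).
2.46 = 7.46 α, so α = 0.32976.

α = 0.330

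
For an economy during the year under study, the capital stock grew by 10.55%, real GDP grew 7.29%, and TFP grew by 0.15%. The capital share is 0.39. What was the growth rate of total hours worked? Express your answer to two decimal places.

Labor's share = 1 − 0.39 = 0.61.
gY = gA + 0.39×10.55 + 0.61×g.
0.61×g = 7.29 − 0.15 − 4.1145 = 3.0255.
g = 3.0255 / 0.61 = 4.9598%.

4.96%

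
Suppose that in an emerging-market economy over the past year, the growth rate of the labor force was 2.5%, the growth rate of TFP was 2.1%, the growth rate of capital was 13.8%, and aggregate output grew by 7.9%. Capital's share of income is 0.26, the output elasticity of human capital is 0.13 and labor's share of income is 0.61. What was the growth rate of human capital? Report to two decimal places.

Labor's share = 1 − 0.26 − 0.13 = 0.61.
gY = gA + 0.26×13.8 + 0.61×2.5 + 0.13×g.
0.13×g = 7.9 − 2.1 − 5.113 = 0.687.
g = 0.687 / 0.13 = 5.2846%.

5.28%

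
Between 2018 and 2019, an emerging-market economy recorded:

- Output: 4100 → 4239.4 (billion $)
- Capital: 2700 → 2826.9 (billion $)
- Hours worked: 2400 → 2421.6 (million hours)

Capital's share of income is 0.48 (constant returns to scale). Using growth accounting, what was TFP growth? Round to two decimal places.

TFP grew 0.68%.

Output growth = (4239.4 − 4100) / 4100 = 3.4%.
Capital growth = (2826.9 − 2700) / 2700 = 4.7%.
Hours worked growth = (2421.6 − 2400) / 2400 = 0.9%.
Labor's share = 1 − 0.48 = 0.52.
Capital: 0.48 × 4.7 = 2.256 pp.
Hours worked: 0.52 × 0.9 = 0.468 pp.
TFP growth = 3.4 − 2.724 = 0.676%.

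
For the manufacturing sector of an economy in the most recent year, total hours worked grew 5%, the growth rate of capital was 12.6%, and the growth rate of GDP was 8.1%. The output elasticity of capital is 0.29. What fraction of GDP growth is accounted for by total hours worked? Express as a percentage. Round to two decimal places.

43.83%

Labor's share = 1 − 0.29 = 0.71.
Total hours worked contributed 0.71 × 5 = 3.55 pp.
Share of growth = 3.55 / 8.1 × 100 = 43.8272%.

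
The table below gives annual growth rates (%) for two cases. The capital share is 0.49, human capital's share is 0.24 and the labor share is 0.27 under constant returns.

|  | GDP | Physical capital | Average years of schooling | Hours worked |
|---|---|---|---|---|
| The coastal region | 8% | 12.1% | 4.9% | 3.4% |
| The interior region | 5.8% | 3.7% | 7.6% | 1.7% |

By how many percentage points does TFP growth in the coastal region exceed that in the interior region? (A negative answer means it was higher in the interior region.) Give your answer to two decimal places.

Labor's share = 1 − 0.49 − 0.24 = 0.27.
The coastal region: TFP = 8 − 5.929 − 1.176 − 0.918 = -0.023%.
The interior region: TFP = 5.8 − 1.813 − 1.824 − 0.459 = 1.704%.
Difference = -0.023 − (1.704) = -1.727 pp.

-1.73 percentage points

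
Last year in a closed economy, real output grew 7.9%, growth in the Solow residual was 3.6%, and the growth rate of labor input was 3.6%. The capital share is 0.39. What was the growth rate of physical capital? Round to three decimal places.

5.395%

Labor's share = 1 − 0.39 = 0.61.
gY = gA + 0.61×3.6 + 0.39×g.
0.39×g = 7.9 − 3.6 − 2.196 = 2.104.
g = 2.104 / 0.39 = 5.39487%.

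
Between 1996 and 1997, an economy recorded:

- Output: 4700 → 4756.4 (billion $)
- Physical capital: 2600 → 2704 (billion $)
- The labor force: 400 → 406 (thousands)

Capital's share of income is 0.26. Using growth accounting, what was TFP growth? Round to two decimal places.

Output growth = (4756.4 − 4700) / 4700 = 1.2%.
Physical capital growth = (2704 − 2600) / 2600 = 4%.
The labor force growth = (406 − 400) / 400 = 1.5%.
Labor's share = 1 − 0.26 = 0.74.
Physical capital: 0.26 × 4 = 1.04 pp.
The labor force: 0.74 × 1.5 = 1.11 pp.
TFP growth = 1.2 − 2.15 = -0.95%.

-0.95%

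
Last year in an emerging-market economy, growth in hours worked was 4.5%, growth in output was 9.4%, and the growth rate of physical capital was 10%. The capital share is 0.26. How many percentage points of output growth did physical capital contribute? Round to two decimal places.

Contribution = share × growth = 0.26 × 10 = 2.6 pp.

2.60 pp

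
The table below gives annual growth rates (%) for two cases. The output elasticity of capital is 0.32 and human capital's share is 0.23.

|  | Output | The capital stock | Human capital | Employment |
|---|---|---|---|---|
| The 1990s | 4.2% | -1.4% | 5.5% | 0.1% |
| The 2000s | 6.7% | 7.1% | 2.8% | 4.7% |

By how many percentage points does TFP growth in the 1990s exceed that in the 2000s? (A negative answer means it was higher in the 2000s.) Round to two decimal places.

1.67 percentage points

Labor's share = 1 − 0.32 − 0.23 = 0.45.
The 1990s: TFP = 4.2 + 0.448 − 1.265 − 0.045 = 3.338%.
The 2000s: TFP = 6.7 − 2.272 − 0.644 − 2.115 = 1.669%.
Difference = 3.338 − (1.669) = 1.669 pp.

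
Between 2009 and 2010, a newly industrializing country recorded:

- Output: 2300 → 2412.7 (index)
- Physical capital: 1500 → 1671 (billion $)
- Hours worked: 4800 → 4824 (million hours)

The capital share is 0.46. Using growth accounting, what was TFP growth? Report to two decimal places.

-0.61%

Output growth = (2412.7 − 2300) / 2300 = 4.9%.
Physical capital growth = (1671 − 1500) / 1500 = 11.4%.
Hours worked growth = (4824 − 4800) / 4800 = 0.5%.
Labor's share = 1 − 0.46 = 0.54.
Physical capital: 0.46 × 11.4 = 5.244 pp.
Hours worked: 0.54 × 0.5 = 0.27 pp.
TFP growth = 4.9 − 5.514 = -0.614%.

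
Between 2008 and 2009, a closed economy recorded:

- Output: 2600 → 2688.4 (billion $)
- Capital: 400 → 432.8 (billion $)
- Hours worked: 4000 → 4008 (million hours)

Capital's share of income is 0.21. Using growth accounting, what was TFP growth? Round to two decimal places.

TFP grew 1.52%.

Output growth = (2688.4 − 2600) / 2600 = 3.4%.
Capital growth = (432.8 − 400) / 400 = 8.2%.
Hours worked growth = (4008 − 4000) / 4000 = 0.2%.
Labor's share = 1 − 0.21 = 0.79.
Capital: 0.21 × 8.2 = 1.722 pp.
Hours worked: 0.79 × 0.2 = 0.158 pp.
TFP growth = 3.4 − 1.88 = 1.52%.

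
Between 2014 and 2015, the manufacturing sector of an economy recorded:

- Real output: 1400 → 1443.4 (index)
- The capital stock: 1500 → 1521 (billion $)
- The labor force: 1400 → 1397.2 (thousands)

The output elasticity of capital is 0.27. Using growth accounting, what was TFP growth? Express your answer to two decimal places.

Real output growth = (1443.4 − 1400) / 1400 = 3.1%.
The capital stock growth = (1521 − 1500) / 1500 = 1.4%.
The labor force growth = (1397.2 − 1400) / 1400 = -0.2%.
Labor's share = 1 − 0.27 = 0.73.
The capital stock: 0.27 × 1.4 = 0.378 pp.
The labor force: 0.73 × (-0.2) = -0.146 pp.
TFP growth = 3.1 − 0.232 = 2.868%.

TFP growth was 2.87%.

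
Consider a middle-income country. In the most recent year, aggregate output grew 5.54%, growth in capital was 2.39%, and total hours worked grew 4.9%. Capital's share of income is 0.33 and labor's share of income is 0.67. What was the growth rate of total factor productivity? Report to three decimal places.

Total factor productivity grew 1.468%.

Labor's share = 1 − 0.33 = 0.67.
Capital: 0.33 × 2.39 = 0.7887 pp.
Total hours worked: 0.67 × 4.9 = 3.283 pp.
TFP growth = 5.54 − 4.0717 = 1.4683%.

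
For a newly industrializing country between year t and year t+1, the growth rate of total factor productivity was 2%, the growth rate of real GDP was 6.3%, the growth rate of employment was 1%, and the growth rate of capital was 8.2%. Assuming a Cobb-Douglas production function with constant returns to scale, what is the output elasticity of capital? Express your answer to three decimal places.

gY = gA + α·gK + (1−α)·gL, so gY − gA − gL = α(gK − gL).
6.3 − 2 − 1 = α × (8.2 − 1).
3.3 = 7.2 α, so α = 0.45833.

The output elasticity of capital is 0.458.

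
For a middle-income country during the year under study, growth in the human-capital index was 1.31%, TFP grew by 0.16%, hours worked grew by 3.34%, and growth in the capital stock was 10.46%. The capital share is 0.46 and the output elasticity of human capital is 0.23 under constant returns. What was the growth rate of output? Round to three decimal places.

Labor's share = 1 − 0.46 − 0.23 = 0.31.
The capital stock: 0.46 × 10.46 = 4.8116 pp.
The human-capital index: 0.23 × 1.31 = 0.3013 pp.
Hours worked: 0.31 × 3.34 = 1.0354 pp.
Output growth = 0.16 + 6.1483 = 6.3083%.

Output grew 6.308%.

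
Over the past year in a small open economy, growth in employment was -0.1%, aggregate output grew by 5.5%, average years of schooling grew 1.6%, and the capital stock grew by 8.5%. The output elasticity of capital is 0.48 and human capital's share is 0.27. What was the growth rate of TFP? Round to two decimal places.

Labor's share = 1 − 0.48 − 0.27 = 0.25.
The capital stock: 0.48 × 8.5 = 4.08 pp.
Average years of schooling: 0.27 × 1.6 = 0.432 pp.
Employment: 0.25 × (-0.1) = -0.025 pp.
TFP growth = 5.5 − 4.487 = 1.013%.

TFP grew 1.01%.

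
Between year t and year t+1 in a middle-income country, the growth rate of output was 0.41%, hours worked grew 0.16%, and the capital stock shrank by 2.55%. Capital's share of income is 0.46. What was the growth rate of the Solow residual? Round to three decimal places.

1.497%

Labor's share = 1 − 0.46 = 0.54.
The capital stock: 0.46 × (-2.55) = -1.173 pp.
Hours worked: 0.54 × 0.16 = 0.0864 pp.
TFP growth = 0.41 + 1.0866 = 1.4966%.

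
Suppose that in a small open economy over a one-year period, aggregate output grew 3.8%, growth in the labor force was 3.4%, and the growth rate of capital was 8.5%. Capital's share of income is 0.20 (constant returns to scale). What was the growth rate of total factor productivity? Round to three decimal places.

Labor's share = 1 − 0.2 = 0.8.
Capital: 0.2 × 8.5 = 1.7 pp.
The labor force: 0.8 × 3.4 = 2.72 pp.
TFP growth = 3.8 − 4.42 = -0.62%.

-0.620%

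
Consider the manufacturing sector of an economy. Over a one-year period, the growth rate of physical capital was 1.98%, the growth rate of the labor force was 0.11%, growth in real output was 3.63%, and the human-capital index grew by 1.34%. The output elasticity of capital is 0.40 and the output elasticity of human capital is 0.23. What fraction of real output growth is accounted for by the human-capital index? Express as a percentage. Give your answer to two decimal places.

The human-capital index accounted for 8.49% of growth.

The human-capital index contributed 0.23 × 1.34 = 0.3082 pp.
Share of growth = 0.3082 / 3.63 × 100 = 8.4904%.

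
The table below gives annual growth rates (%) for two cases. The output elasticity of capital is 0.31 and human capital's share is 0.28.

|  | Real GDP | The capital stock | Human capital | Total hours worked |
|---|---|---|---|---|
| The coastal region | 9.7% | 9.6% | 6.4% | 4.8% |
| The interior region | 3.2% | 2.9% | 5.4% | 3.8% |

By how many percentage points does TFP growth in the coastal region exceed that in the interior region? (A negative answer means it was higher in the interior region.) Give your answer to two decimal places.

Labor's share = 1 − 0.31 − 0.28 = 0.41.
The coastal region: TFP = 9.7 − 2.976 − 1.792 − 1.968 = 2.964%.
The interior region: TFP = 3.2 − 0.899 − 1.512 − 1.558 = -0.769%.
Difference = 2.964 − (-0.769) = 3.733 pp.

3.73 percentage points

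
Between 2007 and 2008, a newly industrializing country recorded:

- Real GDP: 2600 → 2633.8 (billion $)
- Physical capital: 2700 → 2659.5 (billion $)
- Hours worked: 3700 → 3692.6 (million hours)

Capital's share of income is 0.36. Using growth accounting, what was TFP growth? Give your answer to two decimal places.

Real GDP growth = (2633.8 − 2600) / 2600 = 1.3%.
Physical capital growth = (2659.5 − 2700) / 2700 = -1.5%.
Hours worked growth = (3692.6 − 3700) / 3700 = -0.2%.
Labor's share = 1 − 0.36 = 0.64.
Physical capital: 0.36 × (-1.5) = -0.54 pp.
Hours worked: 0.64 × (-0.2) = -0.128 pp.
TFP growth = 1.3 + 0.668 = 1.968%.

1.97%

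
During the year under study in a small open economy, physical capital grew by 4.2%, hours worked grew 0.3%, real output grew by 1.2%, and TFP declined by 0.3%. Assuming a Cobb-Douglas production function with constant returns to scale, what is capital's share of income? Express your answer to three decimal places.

α = 0.308

gY = gA + α·gK + (1−α)·gL, so gY − gA − gL = α(gK − gL).
1.2 + 0.3 − 0.3 = α × (4.2 − 0.3).
1.2 = 3.9 α, so α = 0.30769.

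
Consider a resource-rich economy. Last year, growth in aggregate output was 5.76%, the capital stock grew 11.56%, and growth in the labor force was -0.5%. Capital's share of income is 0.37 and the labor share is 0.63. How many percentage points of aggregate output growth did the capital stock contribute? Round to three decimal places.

4.277 pp

Contribution = share × growth = 0.37 × 11.56 = 4.2772 pp.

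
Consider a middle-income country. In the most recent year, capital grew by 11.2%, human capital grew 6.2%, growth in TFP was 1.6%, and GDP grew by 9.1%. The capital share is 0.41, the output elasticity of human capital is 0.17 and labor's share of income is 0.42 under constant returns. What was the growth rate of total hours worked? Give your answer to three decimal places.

Total hours worked grew 4.414%.

Labor's share = 1 − 0.41 − 0.17 = 0.42.
gY = gA + 0.41×11.2 + 0.17×6.2 + 0.42×g.
0.42×g = 9.1 − 1.6 − 5.646 = 1.854.
g = 1.854 / 0.42 = 4.41429%.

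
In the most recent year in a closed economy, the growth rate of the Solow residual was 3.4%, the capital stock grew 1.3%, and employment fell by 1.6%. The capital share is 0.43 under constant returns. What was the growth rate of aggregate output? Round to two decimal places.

Aggregate output growth was 3.05%.

Labor's share = 1 − 0.43 = 0.57.
The capital stock: 0.43 × 1.3 = 0.559 pp.
Employment: 0.57 × (-1.6) = -0.912 pp.
Output growth = 3.4 + (-0.353) = 3.047%.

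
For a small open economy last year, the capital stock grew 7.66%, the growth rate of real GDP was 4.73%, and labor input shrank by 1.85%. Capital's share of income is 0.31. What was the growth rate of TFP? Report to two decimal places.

3.63%

Labor's share = 1 − 0.31 = 0.69.
The capital stock: 0.31 × 7.66 = 2.3746 pp.
Labor input: 0.69 × (-1.85) = -1.2765 pp.
TFP growth = 4.73 − 1.0981 = 3.6319%.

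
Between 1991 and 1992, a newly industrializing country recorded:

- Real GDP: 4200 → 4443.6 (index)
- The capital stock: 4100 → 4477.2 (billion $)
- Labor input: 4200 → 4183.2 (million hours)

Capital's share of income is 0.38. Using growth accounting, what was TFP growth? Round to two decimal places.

Real GDP growth = (4443.6 − 4200) / 4200 = 5.8%.
The capital stock growth = (4477.2 − 4100) / 4100 = 9.2%.
Labor input growth = (4183.2 − 4200) / 4200 = -0.4%.
Labor's share = 1 − 0.38 = 0.62.
The capital stock: 0.38 × 9.2 = 3.496 pp.
Labor input: 0.62 × (-0.4) = -0.248 pp.
TFP growth = 5.8 − 3.248 = 2.552%.

TFP grew 2.55%.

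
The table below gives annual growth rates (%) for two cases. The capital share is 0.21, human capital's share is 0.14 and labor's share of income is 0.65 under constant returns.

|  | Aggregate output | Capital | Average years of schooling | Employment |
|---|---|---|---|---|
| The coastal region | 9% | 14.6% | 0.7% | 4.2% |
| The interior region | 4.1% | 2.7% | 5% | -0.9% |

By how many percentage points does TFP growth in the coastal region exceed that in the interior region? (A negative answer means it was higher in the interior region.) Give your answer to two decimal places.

Labor's share = 1 − 0.21 − 0.14 = 0.65.
The coastal region: TFP = 9 − 3.066 − 0.098 − 2.73 = 3.106%.
The interior region: TFP = 4.1 − 0.567 − 0.7 + 0.585 = 3.418%.
Difference = 3.106 − (3.418) = -0.312 pp.

-0.31 percentage points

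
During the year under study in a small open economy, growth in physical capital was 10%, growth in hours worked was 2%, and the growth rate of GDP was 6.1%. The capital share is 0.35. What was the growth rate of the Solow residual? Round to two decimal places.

Labor's share = 1 − 0.35 = 0.65.
Physical capital: 0.35 × 10 = 3.5 pp.
Hours worked: 0.65 × 2 = 1.3 pp.
TFP growth = 6.1 − 4.8 = 1.3%.

The Solow residual grew 1.30%.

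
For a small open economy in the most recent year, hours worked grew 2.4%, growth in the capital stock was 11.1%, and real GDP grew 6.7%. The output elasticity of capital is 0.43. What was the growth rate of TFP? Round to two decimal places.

Labor's share = 1 − 0.43 = 0.57.
The capital stock: 0.43 × 11.1 = 4.773 pp.
Hours worked: 0.57 × 2.4 = 1.368 pp.
TFP growth = 6.7 − 6.141 = 0.559%.

0.56%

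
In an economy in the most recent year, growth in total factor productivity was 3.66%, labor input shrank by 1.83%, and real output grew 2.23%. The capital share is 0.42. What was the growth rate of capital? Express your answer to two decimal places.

-0.88%

Labor's share = 1 − 0.42 = 0.58.
gY = gA + 0.58×(-1.83) + 0.42×g.
0.42×g = 2.23 − 3.66 + 1.0614 = -0.3686.
g = -0.3686 / 0.42 = -0.8776%.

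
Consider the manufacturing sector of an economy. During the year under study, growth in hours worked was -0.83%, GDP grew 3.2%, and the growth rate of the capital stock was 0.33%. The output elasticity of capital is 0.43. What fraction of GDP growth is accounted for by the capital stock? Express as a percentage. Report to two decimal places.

The capital stock contributed 0.43 × 0.33 = 0.1419 pp.
Share of growth = 0.1419 / 3.2 × 100 = 4.4344%.

4.43%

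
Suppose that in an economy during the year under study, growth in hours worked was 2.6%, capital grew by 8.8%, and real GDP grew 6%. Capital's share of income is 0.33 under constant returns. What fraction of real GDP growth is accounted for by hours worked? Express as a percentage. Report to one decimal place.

Hours worked accounted for 29.0% of growth.

Labor's share = 1 − 0.33 = 0.67.
Hours worked contributed 0.67 × 2.6 = 1.742 pp.
Share of growth = 1.742 / 6 × 100 = 29.033%.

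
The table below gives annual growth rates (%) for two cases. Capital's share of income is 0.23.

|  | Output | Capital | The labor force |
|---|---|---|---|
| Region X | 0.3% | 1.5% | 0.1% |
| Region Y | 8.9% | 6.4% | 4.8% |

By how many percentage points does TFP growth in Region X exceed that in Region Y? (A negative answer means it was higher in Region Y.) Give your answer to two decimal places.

Labor's share = 1 − 0.23 = 0.77.
Region X: TFP = 0.3 − 0.345 − 0.077 = -0.122%.
Region Y: TFP = 8.9 − 1.472 − 3.696 = 3.732%.
Difference = -0.122 − (3.732) = -3.854 pp.

-3.85 percentage points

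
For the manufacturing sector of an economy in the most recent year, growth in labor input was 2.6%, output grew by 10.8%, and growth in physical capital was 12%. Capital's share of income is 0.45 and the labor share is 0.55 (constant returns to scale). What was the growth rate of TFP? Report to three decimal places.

Labor's share = 1 − 0.45 = 0.55.
Physical capital: 0.45 × 12 = 5.4 pp.
Labor input: 0.55 × 2.6 = 1.43 pp.
TFP growth = 10.8 − 6.83 = 3.97%.

3.970%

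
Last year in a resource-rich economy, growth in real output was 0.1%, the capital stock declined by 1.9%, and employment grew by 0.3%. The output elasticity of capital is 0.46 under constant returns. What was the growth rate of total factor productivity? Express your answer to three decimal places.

Total factor productivity grew 0.812%.

Labor's share = 1 − 0.46 = 0.54.
The capital stock: 0.46 × (-1.9) = -0.874 pp.
Employment: 0.54 × 0.3 = 0.162 pp.
TFP growth = 0.1 + 0.712 = 0.812%.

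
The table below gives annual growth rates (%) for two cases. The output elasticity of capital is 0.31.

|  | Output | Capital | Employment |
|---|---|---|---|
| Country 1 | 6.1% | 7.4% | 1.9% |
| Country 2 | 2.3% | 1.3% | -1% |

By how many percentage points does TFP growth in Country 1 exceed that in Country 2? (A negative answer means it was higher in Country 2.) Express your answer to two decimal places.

Labor's share = 1 − 0.31 = 0.69.
Country 1: TFP = 6.1 − 2.294 − 1.311 = 2.495%.
Country 2: TFP = 2.3 − 0.403 + 0.69 = 2.587%.
Difference = 2.495 − (2.587) = -0.092 pp.

-0.09 percentage points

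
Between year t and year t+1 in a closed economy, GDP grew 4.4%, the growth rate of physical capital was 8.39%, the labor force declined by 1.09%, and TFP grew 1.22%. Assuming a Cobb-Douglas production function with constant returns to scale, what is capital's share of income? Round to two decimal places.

gY = gA + α·gK + (1−α)·gL, so gY − gA − gL = α(gK − gL).
4.4 − 1.22 + 1.09 = α × (8.39 − (-1.09)).
4.27 = 9.48 α, so α = 0.4504.

α = 0.45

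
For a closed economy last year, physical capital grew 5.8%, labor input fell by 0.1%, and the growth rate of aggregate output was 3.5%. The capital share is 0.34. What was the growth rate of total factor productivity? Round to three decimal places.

Labor's share = 1 − 0.34 = 0.66.
Physical capital: 0.34 × 5.8 = 1.972 pp.
Labor input: 0.66 × (-0.1) = -0.066 pp.
TFP growth = 3.5 − 1.906 = 1.594%.

1.594%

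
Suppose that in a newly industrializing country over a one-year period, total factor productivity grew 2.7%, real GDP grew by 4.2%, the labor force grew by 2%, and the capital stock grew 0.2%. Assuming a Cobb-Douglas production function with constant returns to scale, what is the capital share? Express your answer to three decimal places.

gY = gA + α·gK + (1−α)·gL, so gY − gA − gL = α(gK − gL).
4.2 − 2.7 − 2 = α × (0.2 − 2).
-0.5 = -1.8 α, so α = 0.27778.

0.278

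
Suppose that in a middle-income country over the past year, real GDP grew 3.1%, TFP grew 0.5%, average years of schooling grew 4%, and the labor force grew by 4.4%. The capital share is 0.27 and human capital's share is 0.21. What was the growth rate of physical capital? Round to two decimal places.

-1.96%

Labor's share = 1 − 0.27 − 0.21 = 0.52.
gY = gA + 0.21×4 + 0.52×4.4 + 0.27×g.
0.27×g = 3.1 − 0.5 − 3.128 = -0.528.
g = -0.528 / 0.27 = -1.9556%.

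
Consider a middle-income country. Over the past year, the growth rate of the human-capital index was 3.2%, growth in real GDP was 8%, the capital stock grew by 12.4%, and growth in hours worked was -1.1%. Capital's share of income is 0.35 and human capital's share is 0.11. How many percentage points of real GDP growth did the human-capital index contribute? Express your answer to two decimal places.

Contribution = share × growth = 0.11 × 3.2 = 0.352 pp.

0.35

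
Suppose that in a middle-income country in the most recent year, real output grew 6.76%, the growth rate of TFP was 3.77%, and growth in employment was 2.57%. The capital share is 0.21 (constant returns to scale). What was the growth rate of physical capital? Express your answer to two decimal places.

Physical capital grew 4.57%.

Labor's share = 1 − 0.21 = 0.79.
gY = gA + 0.79×2.57 + 0.21×g.
0.21×g = 6.76 − 3.77 − 2.0303 = 0.9597.
g = 0.9597 / 0.21 = 4.57%.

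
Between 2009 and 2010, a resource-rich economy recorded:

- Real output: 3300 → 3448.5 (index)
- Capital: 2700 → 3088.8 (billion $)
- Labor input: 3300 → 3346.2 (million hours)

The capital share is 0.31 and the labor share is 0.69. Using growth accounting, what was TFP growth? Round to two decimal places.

Real output growth = (3448.5 − 3300) / 3300 = 4.5%.
Capital growth = (3088.8 − 2700) / 2700 = 14.4%.
Labor input growth = (3346.2 − 3300) / 3300 = 1.4%.
Labor's share = 1 − 0.31 = 0.69.
Capital: 0.31 × 14.4 = 4.464 pp.
Labor input: 0.69 × 1.4 = 0.966 pp.
TFP growth = 4.5 − 5.43 = -0.93%.

-0.93%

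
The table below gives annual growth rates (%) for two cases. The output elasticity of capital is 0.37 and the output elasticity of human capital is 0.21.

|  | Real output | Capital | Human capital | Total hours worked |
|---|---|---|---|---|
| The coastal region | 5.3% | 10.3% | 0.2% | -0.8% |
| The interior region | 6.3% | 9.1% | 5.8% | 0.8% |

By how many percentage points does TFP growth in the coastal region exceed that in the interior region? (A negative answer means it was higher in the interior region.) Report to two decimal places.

Labor's share = 1 − 0.37 − 0.21 = 0.42.
The coastal region: TFP = 5.3 − 3.811 − 0.042 + 0.336 = 1.783%.
The interior region: TFP = 6.3 − 3.367 − 1.218 − 0.336 = 1.379%.
Difference = 1.783 − (1.379) = 0.404 pp.

0.40 percentage points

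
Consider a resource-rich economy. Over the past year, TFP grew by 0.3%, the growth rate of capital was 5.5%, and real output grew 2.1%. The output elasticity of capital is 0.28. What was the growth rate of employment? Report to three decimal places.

Employment grew 0.361%.

Labor's share = 1 − 0.28 = 0.72.
gY = gA + 0.28×5.5 + 0.72×g.
0.72×g = 2.1 − 0.3 − 1.54 = 0.26.
g = 0.26 / 0.72 = 0.36111%.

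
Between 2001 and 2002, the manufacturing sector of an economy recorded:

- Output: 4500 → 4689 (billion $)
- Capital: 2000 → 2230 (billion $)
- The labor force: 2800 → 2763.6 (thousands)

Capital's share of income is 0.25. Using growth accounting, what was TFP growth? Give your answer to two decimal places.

TFP grew 2.30%.

Output growth = (4689 − 4500) / 4500 = 4.2%.
Capital growth = (2230 − 2000) / 2000 = 11.5%.
The labor force growth = (2763.6 − 2800) / 2800 = -1.3%.
Labor's share = 1 − 0.25 = 0.75.
Capital: 0.25 × 11.5 = 2.875 pp.
The labor force: 0.75 × (-1.3) = -0.975 pp.
TFP growth = 4.2 − 1.9 = 2.3%.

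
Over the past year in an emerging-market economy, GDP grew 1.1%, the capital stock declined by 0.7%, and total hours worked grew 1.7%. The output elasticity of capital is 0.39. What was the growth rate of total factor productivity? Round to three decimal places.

0.336%

Labor's share = 1 − 0.39 = 0.61.
The capital stock: 0.39 × (-0.7) = -0.273 pp.
Total hours worked: 0.61 × 1.7 = 1.037 pp.
TFP growth = 1.1 − 0.764 = 0.336%.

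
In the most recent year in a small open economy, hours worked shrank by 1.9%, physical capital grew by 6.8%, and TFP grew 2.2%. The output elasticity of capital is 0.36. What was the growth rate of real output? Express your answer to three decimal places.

3.432%

Labor's share = 1 − 0.36 = 0.64.
Physical capital: 0.36 × 6.8 = 2.448 pp.
Hours worked: 0.64 × (-1.9) = -1.216 pp.
Output growth = 2.2 + 1.232 = 3.432%.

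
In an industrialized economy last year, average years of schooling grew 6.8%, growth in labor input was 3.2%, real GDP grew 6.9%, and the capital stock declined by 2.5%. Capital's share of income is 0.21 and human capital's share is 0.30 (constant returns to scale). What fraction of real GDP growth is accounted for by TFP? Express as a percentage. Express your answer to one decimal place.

TFP accounted for 55.3% of growth.

Labor's share = 1 − 0.21 − 0.3 = 0.49.
The capital stock: 0.21 × (-2.5) = -0.525 pp.
Average years of schooling: 0.3 × 6.8 = 2.04 pp.
Labor input: 0.49 × 3.2 = 1.568 pp.
TFP growth = 6.9 − 3.083 = 3.817%.
TFP share of growth = 3.817 / 6.9 × 100 = 55.319%.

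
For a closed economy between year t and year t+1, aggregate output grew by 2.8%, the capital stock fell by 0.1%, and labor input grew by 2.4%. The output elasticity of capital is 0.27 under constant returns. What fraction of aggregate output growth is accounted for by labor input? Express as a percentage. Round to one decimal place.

Labor's share = 1 − 0.27 = 0.73.
Labor input contributed 0.73 × 2.4 = 1.752 pp.
Share of growth = 1.752 / 2.8 × 100 = 62.571%.

Labor input accounted for 62.6% of growth.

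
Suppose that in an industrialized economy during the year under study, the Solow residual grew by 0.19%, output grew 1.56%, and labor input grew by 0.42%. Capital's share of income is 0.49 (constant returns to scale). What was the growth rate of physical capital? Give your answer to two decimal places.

Labor's share = 1 − 0.49 = 0.51.
gY = gA + 0.51×0.42 + 0.49×g.
0.49×g = 1.56 − 0.19 − 0.2142 = 1.1558.
g = 1.1558 / 0.49 = 2.3588%.

2.36%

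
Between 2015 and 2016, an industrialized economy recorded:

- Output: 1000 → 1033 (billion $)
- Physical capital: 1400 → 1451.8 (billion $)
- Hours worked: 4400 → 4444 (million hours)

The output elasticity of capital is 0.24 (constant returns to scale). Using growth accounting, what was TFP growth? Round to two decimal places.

TFP growth was 1.65%.

Output growth = (1033 − 1000) / 1000 = 3.3%.
Physical capital growth = (1451.8 − 1400) / 1400 = 3.7%.
Hours worked growth = (4444 − 4400) / 4400 = 1%.
Labor's share = 1 − 0.24 = 0.76.
Physical capital: 0.24 × 3.7 = 0.888 pp.
Hours worked: 0.76 × 1 = 0.76 pp.
TFP growth = 3.3 − 1.648 = 1.652%.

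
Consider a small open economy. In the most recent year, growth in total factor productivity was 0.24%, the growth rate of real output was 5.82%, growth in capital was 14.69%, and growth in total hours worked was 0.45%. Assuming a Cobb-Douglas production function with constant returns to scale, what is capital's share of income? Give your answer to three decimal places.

0.360

gY = gA + α·gK + (1−α)·gL, so gY − gA − gL = α(gK − gL).
5.82 − 0.24 − 0.45 = α × (14.69 − 0.45).
5.13 = 14.24 α, so α = 0.36025.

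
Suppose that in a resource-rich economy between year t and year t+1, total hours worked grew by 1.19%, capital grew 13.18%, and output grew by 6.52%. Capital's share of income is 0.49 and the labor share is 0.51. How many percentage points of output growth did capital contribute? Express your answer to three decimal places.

Contribution = share × growth = 0.49 × 13.18 = 6.4582 pp.

6.458 pp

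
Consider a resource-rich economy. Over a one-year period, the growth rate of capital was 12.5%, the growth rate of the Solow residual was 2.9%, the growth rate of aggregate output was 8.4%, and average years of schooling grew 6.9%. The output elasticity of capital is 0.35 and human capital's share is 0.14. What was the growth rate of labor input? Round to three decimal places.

0.312%

Labor's share = 1 − 0.35 − 0.14 = 0.51.
gY = gA + 0.35×12.5 + 0.14×6.9 + 0.51×g.
0.51×g = 8.4 − 2.9 − 5.341 = 0.159.
g = 0.159 / 0.51 = 0.31176%.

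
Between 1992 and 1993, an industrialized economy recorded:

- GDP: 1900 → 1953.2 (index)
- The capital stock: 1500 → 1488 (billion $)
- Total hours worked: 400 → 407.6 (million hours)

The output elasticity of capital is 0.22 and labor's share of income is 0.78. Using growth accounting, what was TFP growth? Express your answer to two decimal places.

TFP growth was 1.49%.

GDP growth = (1953.2 − 1900) / 1900 = 2.8%.
The capital stock growth = (1488 − 1500) / 1500 = -0.8%.
Total hours worked growth = (407.6 − 400) / 400 = 1.9%.
Labor's share = 1 − 0.22 = 0.78.
The capital stock: 0.22 × (-0.8) = -0.176 pp.
Total hours worked: 0.78 × 1.9 = 1.482 pp.
TFP growth = 2.8 − 1.306 = 1.494%.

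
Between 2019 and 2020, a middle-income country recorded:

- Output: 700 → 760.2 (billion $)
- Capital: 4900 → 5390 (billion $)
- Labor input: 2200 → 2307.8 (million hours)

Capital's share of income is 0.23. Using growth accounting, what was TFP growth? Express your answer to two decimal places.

2.53%

Output growth = (760.2 − 700) / 700 = 8.6%.
Capital growth = (5390 − 4900) / 4900 = 10%.
Labor input growth = (2307.8 − 2200) / 2200 = 4.9%.
Labor's share = 1 − 0.23 = 0.77.
Capital: 0.23 × 10 = 2.3 pp.
Labor input: 0.77 × 4.9 = 3.773 pp.
TFP growth = 8.6 − 6.073 = 2.527%.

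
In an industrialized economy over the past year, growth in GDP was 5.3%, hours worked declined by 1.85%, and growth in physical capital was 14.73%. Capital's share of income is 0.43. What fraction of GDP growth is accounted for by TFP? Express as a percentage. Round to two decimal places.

0.39%

Labor's share = 1 − 0.43 = 0.57.
Physical capital: 0.43 × 14.73 = 6.3339 pp.
Hours worked: 0.57 × (-1.85) = -1.0545 pp.
TFP growth = 5.3 − 5.2794 = 0.0206%.
TFP share of growth = 0.0206 / 5.3 × 100 = 0.3887%.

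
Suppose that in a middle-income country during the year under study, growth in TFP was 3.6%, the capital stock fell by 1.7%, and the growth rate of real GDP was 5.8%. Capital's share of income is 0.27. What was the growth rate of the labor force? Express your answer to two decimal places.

3.64%

Labor's share = 1 − 0.27 = 0.73.
gY = gA + 0.27×(-1.7) + 0.73×g.
0.73×g = 5.8 − 3.6 + 0.459 = 2.659.
g = 2.659 / 0.73 = 3.6425%.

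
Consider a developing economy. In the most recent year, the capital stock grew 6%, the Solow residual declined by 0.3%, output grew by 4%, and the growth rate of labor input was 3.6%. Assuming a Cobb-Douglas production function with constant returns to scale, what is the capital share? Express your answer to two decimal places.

α = 0.29

gY = gA + α·gK + (1−α)·gL, so gY − gA − gL = α(gK − gL).
4 + 0.3 − 3.6 = α × (6 − 3.6).
0.7 = 2.4 α, so α = 0.2917.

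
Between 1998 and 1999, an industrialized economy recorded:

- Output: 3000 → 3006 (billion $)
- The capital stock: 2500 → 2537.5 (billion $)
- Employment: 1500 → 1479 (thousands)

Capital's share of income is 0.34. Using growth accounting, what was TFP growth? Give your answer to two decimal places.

0.61%

Output growth = (3006 − 3000) / 3000 = 0.2%.
The capital stock growth = (2537.5 − 2500) / 2500 = 1.5%.
Employment growth = (1479 − 1500) / 1500 = -1.4%.
Labor's share = 1 − 0.34 = 0.66.
The capital stock: 0.34 × 1.5 = 0.51 pp.
Employment: 0.66 × (-1.4) = -0.924 pp.
TFP growth = 0.2 + 0.414 = 0.614%.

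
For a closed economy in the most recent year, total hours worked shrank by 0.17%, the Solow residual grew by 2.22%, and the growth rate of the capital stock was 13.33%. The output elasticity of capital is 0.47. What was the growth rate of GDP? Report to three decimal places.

Labor's share = 1 − 0.47 = 0.53.
The capital stock: 0.47 × 13.33 = 6.2651 pp.
Total hours worked: 0.53 × (-0.17) = -0.0901 pp.
Output growth = 2.22 + 6.175 = 8.395%.

GDP grew 8.395%.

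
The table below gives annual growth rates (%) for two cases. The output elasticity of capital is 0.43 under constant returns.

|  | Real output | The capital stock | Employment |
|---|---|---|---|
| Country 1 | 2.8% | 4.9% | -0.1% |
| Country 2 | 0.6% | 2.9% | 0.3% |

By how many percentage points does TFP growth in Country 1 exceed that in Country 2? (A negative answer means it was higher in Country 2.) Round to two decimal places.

1.57 percentage points

Labor's share = 1 − 0.43 = 0.57.
Country 1: TFP = 2.8 − 2.107 + 0.057 = 0.75%.
Country 2: TFP = 0.6 − 1.247 − 0.171 = -0.818%.
Difference = 0.75 − (-0.818) = 1.568 pp.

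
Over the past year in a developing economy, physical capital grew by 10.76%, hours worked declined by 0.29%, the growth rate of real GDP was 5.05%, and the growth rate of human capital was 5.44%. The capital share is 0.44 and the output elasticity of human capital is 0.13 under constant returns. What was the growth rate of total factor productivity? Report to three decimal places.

-0.267%

Labor's share = 1 − 0.44 − 0.13 = 0.43.
Physical capital: 0.44 × 10.76 = 4.7344 pp.
Human capital: 0.13 × 5.44 = 0.7072 pp.
Hours worked: 0.43 × (-0.29) = -0.1247 pp.
TFP growth = 5.05 − 5.3169 = -0.2669%.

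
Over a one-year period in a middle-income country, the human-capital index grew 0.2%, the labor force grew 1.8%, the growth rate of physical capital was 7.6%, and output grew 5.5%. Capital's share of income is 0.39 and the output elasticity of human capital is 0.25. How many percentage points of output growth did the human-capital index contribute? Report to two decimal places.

0.05 percentage points

Contribution = share × growth = 0.25 × 0.2 = 0.05 pp.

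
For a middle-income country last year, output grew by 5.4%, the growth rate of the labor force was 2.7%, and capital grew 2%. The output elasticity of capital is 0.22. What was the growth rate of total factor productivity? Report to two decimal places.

Labor's share = 1 − 0.22 = 0.78.
Capital: 0.22 × 2 = 0.44 pp.
The labor force: 0.78 × 2.7 = 2.106 pp.
TFP growth = 5.4 − 2.546 = 2.854%.

Total factor productivity grew 2.85%.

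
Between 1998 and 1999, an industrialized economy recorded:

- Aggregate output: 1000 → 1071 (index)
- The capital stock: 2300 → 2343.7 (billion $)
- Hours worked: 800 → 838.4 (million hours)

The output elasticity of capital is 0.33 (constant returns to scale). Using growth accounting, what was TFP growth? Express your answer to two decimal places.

TFP growth was 3.26%.

Aggregate output growth = (1071 − 1000) / 1000 = 7.1%.
The capital stock growth = (2343.7 − 2300) / 2300 = 1.9%.
Hours worked growth = (838.4 − 800) / 800 = 4.8%.
Labor's share = 1 − 0.33 = 0.67.
The capital stock: 0.33 × 1.9 = 0.627 pp.
Hours worked: 0.67 × 4.8 = 3.216 pp.
TFP growth = 7.1 − 3.843 = 3.257%.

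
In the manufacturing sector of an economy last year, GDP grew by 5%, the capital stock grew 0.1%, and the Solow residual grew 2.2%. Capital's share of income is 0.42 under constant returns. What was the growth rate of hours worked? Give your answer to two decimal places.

4.76%

Labor's share = 1 − 0.42 = 0.58.
gY = gA + 0.42×0.1 + 0.58×g.
0.58×g = 5 − 2.2 − 0.042 = 2.758.
g = 2.758 / 0.58 = 4.7552%.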